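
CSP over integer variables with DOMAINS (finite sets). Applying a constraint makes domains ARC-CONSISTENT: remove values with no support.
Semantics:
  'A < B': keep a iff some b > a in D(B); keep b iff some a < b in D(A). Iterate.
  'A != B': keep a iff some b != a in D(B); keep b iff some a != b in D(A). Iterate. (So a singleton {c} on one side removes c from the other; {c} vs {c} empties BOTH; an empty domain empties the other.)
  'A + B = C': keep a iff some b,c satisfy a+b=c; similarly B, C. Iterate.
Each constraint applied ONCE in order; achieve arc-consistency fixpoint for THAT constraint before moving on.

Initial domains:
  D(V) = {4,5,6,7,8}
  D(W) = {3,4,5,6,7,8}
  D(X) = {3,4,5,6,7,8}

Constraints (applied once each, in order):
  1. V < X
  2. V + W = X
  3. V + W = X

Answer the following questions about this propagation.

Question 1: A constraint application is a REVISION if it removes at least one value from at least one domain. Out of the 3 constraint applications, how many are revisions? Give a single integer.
Constraint 1 (V < X) on D(V)={4,5,6,7,8} D(X)={3,4,5,6,7,8}: V {4,5,6,7,8}->{4,5,6,7}; X {3,4,5,6,7,8}->{5,6,7,8} => REVISION
Constraint 2 (V + W = X) on D(V)={4,5,6,7} D(W)={3,4,5,6,7,8} D(X)={5,6,7,8}: V {4,5,6,7}->{4,5}; W {3,4,5,6,7,8}->{3,4}; X {5,6,7,8}->{7,8} => REVISION
Constraint 3 (V + W = X) on D(V)={4,5} D(W)={3,4} D(X)={7,8}: no change => not a revision
Total revisions = 2

Answer: 2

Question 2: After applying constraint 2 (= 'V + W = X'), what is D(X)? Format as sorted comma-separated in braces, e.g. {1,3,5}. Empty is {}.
Answer: {7,8}

Derivation:
Constraint 1 (V < X) on D(V)={4,5,6,7,8} D(X)={3,4,5,6,7,8}: V {4,5,6,7,8}->{4,5,6,7}; X {3,4,5,6,7,8}->{5,6,7,8}
Constraint 2 (V + W = X) on D(V)={4,5,6,7} D(W)={3,4,5,6,7,8} D(X)={5,6,7,8}: V {4,5,6,7}->{4,5}; W {3,4,5,6,7,8}->{3,4}; X {5,6,7,8}->{7,8}
So after constraint 2: D(X) = {7,8}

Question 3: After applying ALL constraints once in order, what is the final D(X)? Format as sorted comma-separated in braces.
Constraint 1 (V < X) on D(V)={4,5,6,7,8} D(X)={3,4,5,6,7,8}: V {4,5,6,7,8}->{4,5,6,7}; X {3,4,5,6,7,8}->{5,6,7,8}
Constraint 2 (V + W = X) on D(V)={4,5,6,7} D(W)={3,4,5,6,7,8} D(X)={5,6,7,8}: V {4,5,6,7}->{4,5}; W {3,4,5,6,7,8}->{3,4}; X {5,6,7,8}->{7,8}
Constraint 3 (V + W = X) on D(V)={4,5} D(W)={3,4} D(X)={7,8}: no change
So after all 3 constraints: D(X) = {7,8}

Answer: {7,8}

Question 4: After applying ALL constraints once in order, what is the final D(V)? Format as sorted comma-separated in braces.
Constraint 1 (V < X) on D(V)={4,5,6,7,8} D(X)={3,4,5,6,7,8}: V {4,5,6,7,8}->{4,5,6,7}; X {3,4,5,6,7,8}->{5,6,7,8}
Constraint 2 (V + W = X) on D(V)={4,5,6,7} D(W)={3,4,5,6,7,8} D(X)={5,6,7,8}: V {4,5,6,7}->{4,5}; W {3,4,5,6,7,8}->{3,4}; X {5,6,7,8}->{7,8}
Constraint 3 (V + W = X) on D(V)={4,5} D(W)={3,4} D(X)={7,8}: no change
So after all 3 constraints: D(V) = {4,5}

Answer: {4,5}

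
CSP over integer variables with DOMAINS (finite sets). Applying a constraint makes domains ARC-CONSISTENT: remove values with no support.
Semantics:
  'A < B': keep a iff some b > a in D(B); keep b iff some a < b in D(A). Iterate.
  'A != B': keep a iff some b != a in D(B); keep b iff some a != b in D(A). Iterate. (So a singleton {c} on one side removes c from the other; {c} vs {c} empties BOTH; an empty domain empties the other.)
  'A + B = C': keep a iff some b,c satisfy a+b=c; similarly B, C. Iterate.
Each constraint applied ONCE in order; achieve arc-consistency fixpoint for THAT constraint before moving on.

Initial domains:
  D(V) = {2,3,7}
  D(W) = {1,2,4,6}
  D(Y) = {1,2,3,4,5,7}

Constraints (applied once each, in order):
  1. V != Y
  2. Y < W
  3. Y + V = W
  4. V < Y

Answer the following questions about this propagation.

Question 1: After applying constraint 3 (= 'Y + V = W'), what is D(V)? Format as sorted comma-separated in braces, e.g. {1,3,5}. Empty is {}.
Answer: {2,3}

Derivation:
Constraint 1 (V != Y) on D(V)={2,3,7} D(Y)={1,2,3,4,5,7}: no change
Constraint 2 (Y < W) on D(Y)={1,2,3,4,5,7} D(W)={1,2,4,6}: Y {1,2,3,4,5,7}->{1,2,3,4,5}; W {1,2,4,6}->{2,4,6}
Constraint 3 (Y + V = W) on D(Y)={1,2,3,4,5} D(V)={2,3,7} D(W)={2,4,6}: Y {1,2,3,4,5}->{1,2,3,4}; V {2,3,7}->{2,3}; W {2,4,6}->{4,6}
So after constraint 3: D(V) = {2,3}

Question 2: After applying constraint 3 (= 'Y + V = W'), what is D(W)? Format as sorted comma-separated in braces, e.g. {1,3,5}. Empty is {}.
Answer: {4,6}

Derivation:
Constraint 1 (V != Y) on D(V)={2,3,7} D(Y)={1,2,3,4,5,7}: no change
Constraint 2 (Y < W) on D(Y)={1,2,3,4,5,7} D(W)={1,2,4,6}: Y {1,2,3,4,5,7}->{1,2,3,4,5}; W {1,2,4,6}->{2,4,6}
Constraint 3 (Y + V = W) on D(Y)={1,2,3,4,5} D(V)={2,3,7} D(W)={2,4,6}: Y {1,2,3,4,5}->{1,2,3,4}; V {2,3,7}->{2,3}; W {2,4,6}->{4,6}
So after constraint 3: D(W) = {4,6}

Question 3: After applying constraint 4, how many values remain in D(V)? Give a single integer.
Answer: 2

Derivation:
Constraint 1 (V != Y) on D(V)={2,3,7} D(Y)={1,2,3,4,5,7}: no change
Constraint 2 (Y < W) on D(Y)={1,2,3,4,5,7} D(W)={1,2,4,6}: Y {1,2,3,4,5,7}->{1,2,3,4,5}; W {1,2,4,6}->{2,4,6}
Constraint 3 (Y + V = W) on D(Y)={1,2,3,4,5} D(V)={2,3,7} D(W)={2,4,6}: Y {1,2,3,4,5}->{1,2,3,4}; V {2,3,7}->{2,3}; W {2,4,6}->{4,6}
Constraint 4 (V < Y) on D(V)={2,3} D(Y)={1,2,3,4}: Y {1,2,3,4}->{3,4}
So after constraint 4: D(V)={2,3}, size = 2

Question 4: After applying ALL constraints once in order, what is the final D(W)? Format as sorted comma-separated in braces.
Answer: {4,6}

Derivation:
Constraint 1 (V != Y) on D(V)={2,3,7} D(Y)={1,2,3,4,5,7}: no change
Constraint 2 (Y < W) on D(Y)={1,2,3,4,5,7} D(W)={1,2,4,6}: Y {1,2,3,4,5,7}->{1,2,3,4,5}; W {1,2,4,6}->{2,4,6}
Constraint 3 (Y + V = W) on D(Y)={1,2,3,4,5} D(V)={2,3,7} D(W)={2,4,6}: Y {1,2,3,4,5}->{1,2,3,4}; V {2,3,7}->{2,3}; W {2,4,6}->{4,6}
Constraint 4 (V < Y) on D(V)={2,3} D(Y)={1,2,3,4}: Y {1,2,3,4}->{3,4}
So after all 4 constraints: D(W) = {4,6}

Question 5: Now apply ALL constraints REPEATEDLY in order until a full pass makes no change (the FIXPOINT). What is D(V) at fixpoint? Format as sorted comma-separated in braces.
Answer: {2,3}

Derivation:
pass 0 (initial): D(V)={2,3,7}
pass 1: V {2,3,7}->{2,3}; W {1,2,4,6}->{4,6}; Y {1,2,3,4,5,7}->{3,4}
pass 2: W {4,6}->{6}
pass 3: no change
Fixpoint after 3 passes: D(V) = {2,3}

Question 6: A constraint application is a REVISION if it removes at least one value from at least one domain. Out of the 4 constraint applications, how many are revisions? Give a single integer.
Constraint 1 (V != Y) on D(V)={2,3,7} D(Y)={1,2,3,4,5,7}: no change => not a revision
Constraint 2 (Y < W) on D(Y)={1,2,3,4,5,7} D(W)={1,2,4,6}: Y {1,2,3,4,5,7}->{1,2,3,4,5}; W {1,2,4,6}->{2,4,6} => REVISION
Constraint 3 (Y + V = W) on D(Y)={1,2,3,4,5} D(V)={2,3,7} D(W)={2,4,6}: Y {1,2,3,4,5}->{1,2,3,4}; V {2,3,7}->{2,3}; W {2,4,6}->{4,6} => REVISION
Constraint 4 (V < Y) on D(V)={2,3} D(Y)={1,2,3,4}: Y {1,2,3,4}->{3,4} => REVISION
Total revisions = 3

Answer: 3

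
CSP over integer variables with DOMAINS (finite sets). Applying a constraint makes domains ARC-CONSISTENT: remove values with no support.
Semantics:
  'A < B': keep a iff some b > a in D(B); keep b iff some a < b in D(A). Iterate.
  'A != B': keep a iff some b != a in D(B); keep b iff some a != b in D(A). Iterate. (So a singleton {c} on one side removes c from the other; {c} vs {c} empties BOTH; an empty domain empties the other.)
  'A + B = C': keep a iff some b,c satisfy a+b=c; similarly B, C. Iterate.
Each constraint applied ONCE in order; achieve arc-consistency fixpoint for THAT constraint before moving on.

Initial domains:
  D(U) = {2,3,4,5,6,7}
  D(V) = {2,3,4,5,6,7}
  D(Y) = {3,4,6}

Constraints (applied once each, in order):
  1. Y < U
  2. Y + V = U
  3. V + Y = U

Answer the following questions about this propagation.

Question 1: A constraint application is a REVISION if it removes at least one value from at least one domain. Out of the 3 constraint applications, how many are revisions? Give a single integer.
Constraint 1 (Y < U) on D(Y)={3,4,6} D(U)={2,3,4,5,6,7}: U {2,3,4,5,6,7}->{4,5,6,7} => REVISION
Constraint 2 (Y + V = U) on D(Y)={3,4,6} D(V)={2,3,4,5,6,7} D(U)={4,5,6,7}: Y {3,4,6}->{3,4}; V {2,3,4,5,6,7}->{2,3,4}; U {4,5,6,7}->{5,6,7} => REVISION
Constraint 3 (V + Y = U) on D(V)={2,3,4} D(Y)={3,4} D(U)={5,6,7}: no change => not a revision
Total revisions = 2

Answer: 2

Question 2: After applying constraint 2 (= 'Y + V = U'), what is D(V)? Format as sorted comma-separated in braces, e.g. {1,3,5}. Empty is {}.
Answer: {2,3,4}

Derivation:
Constraint 1 (Y < U) on D(Y)={3,4,6} D(U)={2,3,4,5,6,7}: U {2,3,4,5,6,7}->{4,5,6,7}
Constraint 2 (Y + V = U) on D(Y)={3,4,6} D(V)={2,3,4,5,6,7} D(U)={4,5,6,7}: Y {3,4,6}->{3,4}; V {2,3,4,5,6,7}->{2,3,4}; U {4,5,6,7}->{5,6,7}
So after constraint 2: D(V) = {2,3,4}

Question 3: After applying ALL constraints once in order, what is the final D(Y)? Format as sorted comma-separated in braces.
Answer: {3,4}

Derivation:
Constraint 1 (Y < U) on D(Y)={3,4,6} D(U)={2,3,4,5,6,7}: U {2,3,4,5,6,7}->{4,5,6,7}
Constraint 2 (Y + V = U) on D(Y)={3,4,6} D(V)={2,3,4,5,6,7} D(U)={4,5,6,7}: Y {3,4,6}->{3,4}; V {2,3,4,5,6,7}->{2,3,4}; U {4,5,6,7}->{5,6,7}
Constraint 3 (V + Y = U) on D(V)={2,3,4} D(Y)={3,4} D(U)={5,6,7}: no change
So after all 3 constraints: D(Y) = {3,4}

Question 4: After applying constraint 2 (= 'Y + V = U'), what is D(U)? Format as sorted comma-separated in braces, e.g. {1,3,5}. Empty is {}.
Answer: {5,6,7}

Derivation:
Constraint 1 (Y < U) on D(Y)={3,4,6} D(U)={2,3,4,5,6,7}: U {2,3,4,5,6,7}->{4,5,6,7}
Constraint 2 (Y + V = U) on D(Y)={3,4,6} D(V)={2,3,4,5,6,7} D(U)={4,5,6,7}: Y {3,4,6}->{3,4}; V {2,3,4,5,6,7}->{2,3,4}; U {4,5,6,7}->{5,6,7}
So after constraint 2: D(U) = {5,6,7}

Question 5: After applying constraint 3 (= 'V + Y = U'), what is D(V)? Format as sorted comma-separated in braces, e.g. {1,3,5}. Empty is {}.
Constraint 1 (Y < U) on D(Y)={3,4,6} D(U)={2,3,4,5,6,7}: U {2,3,4,5,6,7}->{4,5,6,7}
Constraint 2 (Y + V = U) on D(Y)={3,4,6} D(V)={2,3,4,5,6,7} D(U)={4,5,6,7}: Y {3,4,6}->{3,4}; V {2,3,4,5,6,7}->{2,3,4}; U {4,5,6,7}->{5,6,7}
Constraint 3 (V + Y = U) on D(V)={2,3,4} D(Y)={3,4} D(U)={5,6,7}: no change
So after constraint 3: D(V) = {2,3,4}

Answer: {2,3,4}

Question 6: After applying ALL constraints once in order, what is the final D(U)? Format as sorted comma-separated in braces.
Constraint 1 (Y < U) on D(Y)={3,4,6} D(U)={2,3,4,5,6,7}: U {2,3,4,5,6,7}->{4,5,6,7}
Constraint 2 (Y + V = U) on D(Y)={3,4,6} D(V)={2,3,4,5,6,7} D(U)={4,5,6,7}: Y {3,4,6}->{3,4}; V {2,3,4,5,6,7}->{2,3,4}; U {4,5,6,7}->{5,6,7}
Constraint 3 (V + Y = U) on D(V)={2,3,4} D(Y)={3,4} D(U)={5,6,7}: no change
So after all 3 constraints: D(U) = {5,6,7}

Answer: {5,6,7}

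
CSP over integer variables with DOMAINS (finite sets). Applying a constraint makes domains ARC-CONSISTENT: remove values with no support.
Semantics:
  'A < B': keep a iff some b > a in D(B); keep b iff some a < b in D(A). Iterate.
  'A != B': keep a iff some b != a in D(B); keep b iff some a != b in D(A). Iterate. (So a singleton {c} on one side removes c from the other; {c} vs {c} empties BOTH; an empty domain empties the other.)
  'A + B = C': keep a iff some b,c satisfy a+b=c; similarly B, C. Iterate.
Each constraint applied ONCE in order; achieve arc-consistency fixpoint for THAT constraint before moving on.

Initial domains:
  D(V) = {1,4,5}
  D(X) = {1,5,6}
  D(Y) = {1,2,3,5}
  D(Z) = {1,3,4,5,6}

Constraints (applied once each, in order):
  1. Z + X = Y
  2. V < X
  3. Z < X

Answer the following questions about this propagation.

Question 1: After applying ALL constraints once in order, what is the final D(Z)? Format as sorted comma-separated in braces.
Constraint 1 (Z + X = Y) on D(Z)={1,3,4,5,6} D(X)={1,5,6} D(Y)={1,2,3,5}: Z {1,3,4,5,6}->{1,4}; X {1,5,6}->{1}; Y {1,2,3,5}->{2,5}
Constraint 2 (V < X) on D(V)={1,4,5} D(X)={1}: V {1,4,5}->{}; X {1}->{}
Constraint 3 (Z < X) on D(Z)={1,4} D(X)={}: Z {1,4}->{}
So after all 3 constraints: D(Z) = {}

Answer: {}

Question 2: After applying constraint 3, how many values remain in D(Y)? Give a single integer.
Answer: 2

Derivation:
Constraint 1 (Z + X = Y) on D(Z)={1,3,4,5,6} D(X)={1,5,6} D(Y)={1,2,3,5}: Z {1,3,4,5,6}->{1,4}; X {1,5,6}->{1}; Y {1,2,3,5}->{2,5}
Constraint 2 (V < X) on D(V)={1,4,5} D(X)={1}: V {1,4,5}->{}; X {1}->{}
Constraint 3 (Z < X) on D(Z)={1,4} D(X)={}: Z {1,4}->{}
So after constraint 3: D(Y)={2,5}, size = 2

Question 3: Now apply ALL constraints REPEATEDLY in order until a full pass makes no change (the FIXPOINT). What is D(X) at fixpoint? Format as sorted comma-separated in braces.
pass 0 (initial): D(X)={1,5,6}
pass 1: V {1,4,5}->{}; X {1,5,6}->{}; Y {1,2,3,5}->{2,5}; Z {1,3,4,5,6}->{}
pass 2: Y {2,5}->{}
pass 3: no change
Fixpoint after 3 passes: D(X) = {}

Answer: {}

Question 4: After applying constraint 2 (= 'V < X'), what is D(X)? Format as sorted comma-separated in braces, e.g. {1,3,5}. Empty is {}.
Constraint 1 (Z + X = Y) on D(Z)={1,3,4,5,6} D(X)={1,5,6} D(Y)={1,2,3,5}: Z {1,3,4,5,6}->{1,4}; X {1,5,6}->{1}; Y {1,2,3,5}->{2,5}
Constraint 2 (V < X) on D(V)={1,4,5} D(X)={1}: V {1,4,5}->{}; X {1}->{}
So after constraint 2: D(X) = {}

Answer: {}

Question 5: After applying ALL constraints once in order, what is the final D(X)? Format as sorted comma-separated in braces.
Constraint 1 (Z + X = Y) on D(Z)={1,3,4,5,6} D(X)={1,5,6} D(Y)={1,2,3,5}: Z {1,3,4,5,6}->{1,4}; X {1,5,6}->{1}; Y {1,2,3,5}->{2,5}
Constraint 2 (V < X) on D(V)={1,4,5} D(X)={1}: V {1,4,5}->{}; X {1}->{}
Constraint 3 (Z < X) on D(Z)={1,4} D(X)={}: Z {1,4}->{}
So after all 3 constraints: D(X) = {}

Answer: {}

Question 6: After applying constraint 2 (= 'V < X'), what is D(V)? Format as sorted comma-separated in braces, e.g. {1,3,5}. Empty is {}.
Constraint 1 (Z + X = Y) on D(Z)={1,3,4,5,6} D(X)={1,5,6} D(Y)={1,2,3,5}: Z {1,3,4,5,6}->{1,4}; X {1,5,6}->{1}; Y {1,2,3,5}->{2,5}
Constraint 2 (V < X) on D(V)={1,4,5} D(X)={1}: V {1,4,5}->{}; X {1}->{}
So after constraint 2: D(V) = {}

Answer: {}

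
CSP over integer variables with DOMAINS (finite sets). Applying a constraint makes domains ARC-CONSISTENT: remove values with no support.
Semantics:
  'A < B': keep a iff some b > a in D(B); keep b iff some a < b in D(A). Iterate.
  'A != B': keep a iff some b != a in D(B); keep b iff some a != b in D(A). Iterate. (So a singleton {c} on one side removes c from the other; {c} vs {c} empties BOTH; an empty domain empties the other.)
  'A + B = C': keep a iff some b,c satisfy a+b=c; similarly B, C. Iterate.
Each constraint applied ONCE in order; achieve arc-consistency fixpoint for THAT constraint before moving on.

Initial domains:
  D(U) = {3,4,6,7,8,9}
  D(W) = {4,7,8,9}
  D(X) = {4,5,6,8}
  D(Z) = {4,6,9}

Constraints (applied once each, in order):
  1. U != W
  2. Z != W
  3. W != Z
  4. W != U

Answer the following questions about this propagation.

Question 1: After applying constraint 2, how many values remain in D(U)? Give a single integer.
Constraint 1 (U != W) on D(U)={3,4,6,7,8,9} D(W)={4,7,8,9}: no change
Constraint 2 (Z != W) on D(Z)={4,6,9} D(W)={4,7,8,9}: no change
So after constraint 2: D(U)={3,4,6,7,8,9}, size = 6

Answer: 6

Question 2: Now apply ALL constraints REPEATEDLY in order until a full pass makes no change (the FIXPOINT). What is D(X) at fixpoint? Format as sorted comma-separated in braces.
Answer: {4,5,6,8}

Derivation:
pass 0 (initial): D(X)={4,5,6,8}
pass 1: no change
Fixpoint after 1 passes: D(X) = {4,5,6,8}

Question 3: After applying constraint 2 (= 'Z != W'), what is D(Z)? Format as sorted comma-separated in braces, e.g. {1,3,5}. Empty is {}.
Answer: {4,6,9}

Derivation:
Constraint 1 (U != W) on D(U)={3,4,6,7,8,9} D(W)={4,7,8,9}: no change
Constraint 2 (Z != W) on D(Z)={4,6,9} D(W)={4,7,8,9}: no change
So after constraint 2: D(Z) = {4,6,9}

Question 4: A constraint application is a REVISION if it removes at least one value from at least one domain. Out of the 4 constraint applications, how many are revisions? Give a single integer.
Answer: 0

Derivation:
Constraint 1 (U != W) on D(U)={3,4,6,7,8,9} D(W)={4,7,8,9}: no change => not a revision
Constraint 2 (Z != W) on D(Z)={4,6,9} D(W)={4,7,8,9}: no change => not a revision
Constraint 3 (W != Z) on D(W)={4,7,8,9} D(Z)={4,6,9}: no change => not a revision
Constraint 4 (W != U) on D(W)={4,7,8,9} D(U)={3,4,6,7,8,9}: no change => not a revision
Total revisions = 0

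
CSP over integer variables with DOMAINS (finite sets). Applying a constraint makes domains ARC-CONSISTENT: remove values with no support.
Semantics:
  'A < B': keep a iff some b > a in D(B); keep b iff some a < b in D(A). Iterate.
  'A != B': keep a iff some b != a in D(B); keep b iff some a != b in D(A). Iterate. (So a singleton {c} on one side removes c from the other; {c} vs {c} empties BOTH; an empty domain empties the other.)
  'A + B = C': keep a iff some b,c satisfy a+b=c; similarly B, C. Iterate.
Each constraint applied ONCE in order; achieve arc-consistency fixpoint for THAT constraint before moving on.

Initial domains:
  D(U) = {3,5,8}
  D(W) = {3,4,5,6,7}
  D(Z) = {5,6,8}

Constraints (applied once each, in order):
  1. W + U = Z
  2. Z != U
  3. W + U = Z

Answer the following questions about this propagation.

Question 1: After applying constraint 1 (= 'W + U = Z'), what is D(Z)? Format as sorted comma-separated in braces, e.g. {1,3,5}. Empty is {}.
Constraint 1 (W + U = Z) on D(W)={3,4,5,6,7} D(U)={3,5,8} D(Z)={5,6,8}: W {3,4,5,6,7}->{3,5}; U {3,5,8}->{3,5}; Z {5,6,8}->{6,8}
So after constraint 1: D(Z) = {6,8}

Answer: {6,8}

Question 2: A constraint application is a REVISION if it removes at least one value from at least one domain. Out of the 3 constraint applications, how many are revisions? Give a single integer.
Constraint 1 (W + U = Z) on D(W)={3,4,5,6,7} D(U)={3,5,8} D(Z)={5,6,8}: W {3,4,5,6,7}->{3,5}; U {3,5,8}->{3,5}; Z {5,6,8}->{6,8} => REVISION
Constraint 2 (Z != U) on D(Z)={6,8} D(U)={3,5}: no change => not a revision
Constraint 3 (W + U = Z) on D(W)={3,5} D(U)={3,5} D(Z)={6,8}: no change => not a revision
Total revisions = 1

Answer: 1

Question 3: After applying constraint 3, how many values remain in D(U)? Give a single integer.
Constraint 1 (W + U = Z) on D(W)={3,4,5,6,7} D(U)={3,5,8} D(Z)={5,6,8}: W {3,4,5,6,7}->{3,5}; U {3,5,8}->{3,5}; Z {5,6,8}->{6,8}
Constraint 2 (Z != U) on D(Z)={6,8} D(U)={3,5}: no change
Constraint 3 (W + U = Z) on D(W)={3,5} D(U)={3,5} D(Z)={6,8}: no change
So after constraint 3: D(U)={3,5}, size = 2

Answer: 2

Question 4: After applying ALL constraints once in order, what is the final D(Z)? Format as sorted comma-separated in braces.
Constraint 1 (W + U = Z) on D(W)={3,4,5,6,7} D(U)={3,5,8} D(Z)={5,6,8}: W {3,4,5,6,7}->{3,5}; U {3,5,8}->{3,5}; Z {5,6,8}->{6,8}
Constraint 2 (Z != U) on D(Z)={6,8} D(U)={3,5}: no change
Constraint 3 (W + U = Z) on D(W)={3,5} D(U)={3,5} D(Z)={6,8}: no change
So after all 3 constraints: D(Z) = {6,8}

Answer: {6,8}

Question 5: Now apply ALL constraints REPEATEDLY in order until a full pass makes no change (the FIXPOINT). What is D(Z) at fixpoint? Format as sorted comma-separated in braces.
pass 0 (initial): D(Z)={5,6,8}
pass 1: U {3,5,8}->{3,5}; W {3,4,5,6,7}->{3,5}; Z {5,6,8}->{6,8}
pass 2: no change
Fixpoint after 2 passes: D(Z) = {6,8}

Answer: {6,8}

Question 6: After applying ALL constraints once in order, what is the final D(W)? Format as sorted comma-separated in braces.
Answer: {3,5}

Derivation:
Constraint 1 (W + U = Z) on D(W)={3,4,5,6,7} D(U)={3,5,8} D(Z)={5,6,8}: W {3,4,5,6,7}->{3,5}; U {3,5,8}->{3,5}; Z {5,6,8}->{6,8}
Constraint 2 (Z != U) on D(Z)={6,8} D(U)={3,5}: no change
Constraint 3 (W + U = Z) on D(W)={3,5} D(U)={3,5} D(Z)={6,8}: no change
So after all 3 constraints: D(W) = {3,5}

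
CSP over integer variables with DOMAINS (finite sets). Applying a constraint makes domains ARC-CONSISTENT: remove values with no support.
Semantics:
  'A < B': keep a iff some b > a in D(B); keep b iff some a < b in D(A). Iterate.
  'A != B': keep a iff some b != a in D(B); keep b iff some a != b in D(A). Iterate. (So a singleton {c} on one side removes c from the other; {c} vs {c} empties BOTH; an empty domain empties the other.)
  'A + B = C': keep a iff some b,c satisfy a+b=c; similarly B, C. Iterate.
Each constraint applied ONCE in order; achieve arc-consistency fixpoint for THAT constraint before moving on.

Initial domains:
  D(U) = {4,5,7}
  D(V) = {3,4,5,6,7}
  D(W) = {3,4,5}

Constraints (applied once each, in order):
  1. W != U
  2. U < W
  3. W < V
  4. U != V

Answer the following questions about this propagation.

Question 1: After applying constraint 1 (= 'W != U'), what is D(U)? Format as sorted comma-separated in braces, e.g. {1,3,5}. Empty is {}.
Answer: {4,5,7}

Derivation:
Constraint 1 (W != U) on D(W)={3,4,5} D(U)={4,5,7}: no change
So after constraint 1: D(U) = {4,5,7}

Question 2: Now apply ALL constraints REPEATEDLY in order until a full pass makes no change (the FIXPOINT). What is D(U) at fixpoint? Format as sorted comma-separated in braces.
Answer: {4}

Derivation:
pass 0 (initial): D(U)={4,5,7}
pass 1: U {4,5,7}->{4}; V {3,4,5,6,7}->{6,7}; W {3,4,5}->{5}
pass 2: no change
Fixpoint after 2 passes: D(U) = {4}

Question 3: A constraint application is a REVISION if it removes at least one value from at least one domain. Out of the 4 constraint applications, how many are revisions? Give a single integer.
Constraint 1 (W != U) on D(W)={3,4,5} D(U)={4,5,7}: no change => not a revision
Constraint 2 (U < W) on D(U)={4,5,7} D(W)={3,4,5}: U {4,5,7}->{4}; W {3,4,5}->{5} => REVISION
Constraint 3 (W < V) on D(W)={5} D(V)={3,4,5,6,7}: V {3,4,5,6,7}->{6,7} => REVISION
Constraint 4 (U != V) on D(U)={4} D(V)={6,7}: no change => not a revision
Total revisions = 2

Answer: 2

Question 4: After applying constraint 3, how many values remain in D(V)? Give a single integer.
Answer: 2

Derivation:
Constraint 1 (W != U) on D(W)={3,4,5} D(U)={4,5,7}: no change
Constraint 2 (U < W) on D(U)={4,5,7} D(W)={3,4,5}: U {4,5,7}->{4}; W {3,4,5}->{5}
Constraint 3 (W < V) on D(W)={5} D(V)={3,4,5,6,7}: V {3,4,5,6,7}->{6,7}
So after constraint 3: D(V)={6,7}, size = 2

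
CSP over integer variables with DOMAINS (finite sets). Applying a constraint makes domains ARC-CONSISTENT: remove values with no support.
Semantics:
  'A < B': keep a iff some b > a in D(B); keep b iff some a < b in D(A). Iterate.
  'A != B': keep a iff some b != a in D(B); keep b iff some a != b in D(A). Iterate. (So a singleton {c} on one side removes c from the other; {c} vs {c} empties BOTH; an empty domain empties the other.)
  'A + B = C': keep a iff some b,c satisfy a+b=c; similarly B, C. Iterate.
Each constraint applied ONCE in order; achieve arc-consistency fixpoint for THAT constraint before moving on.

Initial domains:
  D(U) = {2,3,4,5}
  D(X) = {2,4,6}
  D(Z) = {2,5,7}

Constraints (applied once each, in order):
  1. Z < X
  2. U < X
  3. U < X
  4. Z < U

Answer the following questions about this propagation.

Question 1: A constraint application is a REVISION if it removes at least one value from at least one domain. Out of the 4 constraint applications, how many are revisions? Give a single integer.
Answer: 2

Derivation:
Constraint 1 (Z < X) on D(Z)={2,5,7} D(X)={2,4,6}: Z {2,5,7}->{2,5}; X {2,4,6}->{4,6} => REVISION
Constraint 2 (U < X) on D(U)={2,3,4,5} D(X)={4,6}: no change => not a revision
Constraint 3 (U < X) on D(U)={2,3,4,5} D(X)={4,6}: no change => not a revision
Constraint 4 (Z < U) on D(Z)={2,5} D(U)={2,3,4,5}: Z {2,5}->{2}; U {2,3,4,5}->{3,4,5} => REVISION
Total revisions = 2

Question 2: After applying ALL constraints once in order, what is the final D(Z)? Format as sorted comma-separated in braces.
Constraint 1 (Z < X) on D(Z)={2,5,7} D(X)={2,4,6}: Z {2,5,7}->{2,5}; X {2,4,6}->{4,6}
Constraint 2 (U < X) on D(U)={2,3,4,5} D(X)={4,6}: no change
Constraint 3 (U < X) on D(U)={2,3,4,5} D(X)={4,6}: no change
Constraint 4 (Z < U) on D(Z)={2,5} D(U)={2,3,4,5}: Z {2,5}->{2}; U {2,3,4,5}->{3,4,5}
So after all 4 constraints: D(Z) = {2}

Answer: {2}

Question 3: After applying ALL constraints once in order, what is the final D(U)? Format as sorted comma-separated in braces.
Answer: {3,4,5}

Derivation:
Constraint 1 (Z < X) on D(Z)={2,5,7} D(X)={2,4,6}: Z {2,5,7}->{2,5}; X {2,4,6}->{4,6}
Constraint 2 (U < X) on D(U)={2,3,4,5} D(X)={4,6}: no change
Constraint 3 (U < X) on D(U)={2,3,4,5} D(X)={4,6}: no change
Constraint 4 (Z < U) on D(Z)={2,5} D(U)={2,3,4,5}: Z {2,5}->{2}; U {2,3,4,5}->{3,4,5}
So after all 4 constraints: D(U) = {3,4,5}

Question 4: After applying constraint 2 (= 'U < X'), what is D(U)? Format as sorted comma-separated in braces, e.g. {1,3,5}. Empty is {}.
Constraint 1 (Z < X) on D(Z)={2,5,7} D(X)={2,4,6}: Z {2,5,7}->{2,5}; X {2,4,6}->{4,6}
Constraint 2 (U < X) on D(U)={2,3,4,5} D(X)={4,6}: no change
So after constraint 2: D(U) = {2,3,4,5}

Answer: {2,3,4,5}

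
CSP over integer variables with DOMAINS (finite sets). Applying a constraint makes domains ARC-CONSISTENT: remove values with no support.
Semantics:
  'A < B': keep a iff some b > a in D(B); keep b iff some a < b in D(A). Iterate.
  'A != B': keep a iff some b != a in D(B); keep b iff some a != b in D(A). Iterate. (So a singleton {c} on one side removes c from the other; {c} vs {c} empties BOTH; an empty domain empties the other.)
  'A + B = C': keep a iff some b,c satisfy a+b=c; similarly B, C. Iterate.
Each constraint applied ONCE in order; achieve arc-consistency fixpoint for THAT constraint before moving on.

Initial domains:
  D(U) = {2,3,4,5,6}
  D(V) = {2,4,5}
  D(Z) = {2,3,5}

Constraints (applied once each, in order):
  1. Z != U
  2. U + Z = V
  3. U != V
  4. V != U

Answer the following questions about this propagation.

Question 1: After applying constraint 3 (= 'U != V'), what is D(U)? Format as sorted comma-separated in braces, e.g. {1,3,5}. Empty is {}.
Constraint 1 (Z != U) on D(Z)={2,3,5} D(U)={2,3,4,5,6}: no change
Constraint 2 (U + Z = V) on D(U)={2,3,4,5,6} D(Z)={2,3,5} D(V)={2,4,5}: U {2,3,4,5,6}->{2,3}; Z {2,3,5}->{2,3}; V {2,4,5}->{4,5}
Constraint 3 (U != V) on D(U)={2,3} D(V)={4,5}: no change
So after constraint 3: D(U) = {2,3}

Answer: {2,3}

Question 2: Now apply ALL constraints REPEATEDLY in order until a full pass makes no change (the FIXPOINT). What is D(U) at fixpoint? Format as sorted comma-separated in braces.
Answer: {2,3}

Derivation:
pass 0 (initial): D(U)={2,3,4,5,6}
pass 1: U {2,3,4,5,6}->{2,3}; V {2,4,5}->{4,5}; Z {2,3,5}->{2,3}
pass 2: no change
Fixpoint after 2 passes: D(U) = {2,3}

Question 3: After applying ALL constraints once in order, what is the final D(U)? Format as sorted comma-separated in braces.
Answer: {2,3}

Derivation:
Constraint 1 (Z != U) on D(Z)={2,3,5} D(U)={2,3,4,5,6}: no change
Constraint 2 (U + Z = V) on D(U)={2,3,4,5,6} D(Z)={2,3,5} D(V)={2,4,5}: U {2,3,4,5,6}->{2,3}; Z {2,3,5}->{2,3}; V {2,4,5}->{4,5}
Constraint 3 (U != V) on D(U)={2,3} D(V)={4,5}: no change
Constraint 4 (V != U) on D(V)={4,5} D(U)={2,3}: no change
So after all 4 constraints: D(U) = {2,3}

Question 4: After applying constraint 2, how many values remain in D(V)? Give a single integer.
Answer: 2

Derivation:
Constraint 1 (Z != U) on D(Z)={2,3,5} D(U)={2,3,4,5,6}: no change
Constraint 2 (U + Z = V) on D(U)={2,3,4,5,6} D(Z)={2,3,5} D(V)={2,4,5}: U {2,3,4,5,6}->{2,3}; Z {2,3,5}->{2,3}; V {2,4,5}->{4,5}
So after constraint 2: D(V)={4,5}, size = 2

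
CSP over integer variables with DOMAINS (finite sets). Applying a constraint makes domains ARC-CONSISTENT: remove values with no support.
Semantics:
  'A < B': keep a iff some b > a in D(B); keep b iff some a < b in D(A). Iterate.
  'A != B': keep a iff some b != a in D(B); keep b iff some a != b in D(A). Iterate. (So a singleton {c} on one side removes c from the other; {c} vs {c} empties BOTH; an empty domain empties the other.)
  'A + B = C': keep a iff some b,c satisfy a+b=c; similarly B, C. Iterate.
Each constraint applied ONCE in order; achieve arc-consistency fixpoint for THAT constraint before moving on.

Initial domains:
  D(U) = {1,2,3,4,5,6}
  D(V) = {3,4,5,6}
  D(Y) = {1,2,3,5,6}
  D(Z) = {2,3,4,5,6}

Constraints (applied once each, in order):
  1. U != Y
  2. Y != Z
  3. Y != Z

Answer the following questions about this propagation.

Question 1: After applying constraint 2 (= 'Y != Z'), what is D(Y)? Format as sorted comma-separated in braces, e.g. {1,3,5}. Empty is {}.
Answer: {1,2,3,5,6}

Derivation:
Constraint 1 (U != Y) on D(U)={1,2,3,4,5,6} D(Y)={1,2,3,5,6}: no change
Constraint 2 (Y != Z) on D(Y)={1,2,3,5,6} D(Z)={2,3,4,5,6}: no change
So after constraint 2: D(Y) = {1,2,3,5,6}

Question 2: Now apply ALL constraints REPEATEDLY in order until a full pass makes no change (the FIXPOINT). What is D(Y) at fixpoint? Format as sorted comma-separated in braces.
pass 0 (initial): D(Y)={1,2,3,5,6}
pass 1: no change
Fixpoint after 1 passes: D(Y) = {1,2,3,5,6}

Answer: {1,2,3,5,6}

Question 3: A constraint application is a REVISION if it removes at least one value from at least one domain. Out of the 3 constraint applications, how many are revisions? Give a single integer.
Answer: 0

Derivation:
Constraint 1 (U != Y) on D(U)={1,2,3,4,5,6} D(Y)={1,2,3,5,6}: no change => not a revision
Constraint 2 (Y != Z) on D(Y)={1,2,3,5,6} D(Z)={2,3,4,5,6}: no change => not a revision
Constraint 3 (Y != Z) on D(Y)={1,2,3,5,6} D(Z)={2,3,4,5,6}: no change => not a revision
Total revisions = 0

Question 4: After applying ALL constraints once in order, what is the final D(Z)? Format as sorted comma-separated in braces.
Constraint 1 (U != Y) on D(U)={1,2,3,4,5,6} D(Y)={1,2,3,5,6}: no change
Constraint 2 (Y != Z) on D(Y)={1,2,3,5,6} D(Z)={2,3,4,5,6}: no change
Constraint 3 (Y != Z) on D(Y)={1,2,3,5,6} D(Z)={2,3,4,5,6}: no change
So after all 3 constraints: D(Z) = {2,3,4,5,6}

Answer: {2,3,4,5,6}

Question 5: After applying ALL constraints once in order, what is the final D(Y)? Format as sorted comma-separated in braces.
Constraint 1 (U != Y) on D(U)={1,2,3,4,5,6} D(Y)={1,2,3,5,6}: no change
Constraint 2 (Y != Z) on D(Y)={1,2,3,5,6} D(Z)={2,3,4,5,6}: no change
Constraint 3 (Y != Z) on D(Y)={1,2,3,5,6} D(Z)={2,3,4,5,6}: no change
So after all 3 constraints: D(Y) = {1,2,3,5,6}

Answer: {1,2,3,5,6}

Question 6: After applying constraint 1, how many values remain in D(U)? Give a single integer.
Constraint 1 (U != Y) on D(U)={1,2,3,4,5,6} D(Y)={1,2,3,5,6}: no change
So after constraint 1: D(U)={1,2,3,4,5,6}, size = 6

Answer: 6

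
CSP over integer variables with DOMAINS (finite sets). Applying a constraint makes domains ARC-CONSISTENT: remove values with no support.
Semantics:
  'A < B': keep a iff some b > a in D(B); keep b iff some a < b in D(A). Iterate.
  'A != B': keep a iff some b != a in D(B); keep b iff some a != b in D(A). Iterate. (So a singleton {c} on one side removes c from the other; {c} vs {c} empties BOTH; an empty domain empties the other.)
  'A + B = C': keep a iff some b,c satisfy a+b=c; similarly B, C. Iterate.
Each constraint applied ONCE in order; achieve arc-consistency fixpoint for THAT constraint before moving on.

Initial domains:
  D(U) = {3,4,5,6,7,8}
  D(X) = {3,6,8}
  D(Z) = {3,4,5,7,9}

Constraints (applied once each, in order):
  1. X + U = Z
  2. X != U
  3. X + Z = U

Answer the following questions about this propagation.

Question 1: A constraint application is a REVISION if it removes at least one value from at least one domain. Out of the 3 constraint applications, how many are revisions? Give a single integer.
Answer: 2

Derivation:
Constraint 1 (X + U = Z) on D(X)={3,6,8} D(U)={3,4,5,6,7,8} D(Z)={3,4,5,7,9}: X {3,6,8}->{3,6}; U {3,4,5,6,7,8}->{3,4,6}; Z {3,4,5,7,9}->{7,9} => REVISION
Constraint 2 (X != U) on D(X)={3,6} D(U)={3,4,6}: no change => not a revision
Constraint 3 (X + Z = U) on D(X)={3,6} D(Z)={7,9} D(U)={3,4,6}: X {3,6}->{}; Z {7,9}->{}; U {3,4,6}->{} => REVISION
Total revisions = 2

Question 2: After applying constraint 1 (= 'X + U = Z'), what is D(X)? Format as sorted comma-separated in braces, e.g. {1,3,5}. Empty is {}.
Constraint 1 (X + U = Z) on D(X)={3,6,8} D(U)={3,4,5,6,7,8} D(Z)={3,4,5,7,9}: X {3,6,8}->{3,6}; U {3,4,5,6,7,8}->{3,4,6}; Z {3,4,5,7,9}->{7,9}
So after constraint 1: D(X) = {3,6}

Answer: {3,6}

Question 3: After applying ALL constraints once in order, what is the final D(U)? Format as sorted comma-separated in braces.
Constraint 1 (X + U = Z) on D(X)={3,6,8} D(U)={3,4,5,6,7,8} D(Z)={3,4,5,7,9}: X {3,6,8}->{3,6}; U {3,4,5,6,7,8}->{3,4,6}; Z {3,4,5,7,9}->{7,9}
Constraint 2 (X != U) on D(X)={3,6} D(U)={3,4,6}: no change
Constraint 3 (X + Z = U) on D(X)={3,6} D(Z)={7,9} D(U)={3,4,6}: X {3,6}->{}; Z {7,9}->{}; U {3,4,6}->{}
So after all 3 constraints: D(U) = {}

Answer: {}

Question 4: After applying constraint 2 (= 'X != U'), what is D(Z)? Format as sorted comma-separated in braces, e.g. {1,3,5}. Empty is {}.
Answer: {7,9}

Derivation:
Constraint 1 (X + U = Z) on D(X)={3,6,8} D(U)={3,4,5,6,7,8} D(Z)={3,4,5,7,9}: X {3,6,8}->{3,6}; U {3,4,5,6,7,8}->{3,4,6}; Z {3,4,5,7,9}->{7,9}
Constraint 2 (X != U) on D(X)={3,6} D(U)={3,4,6}: no change
So after constraint 2: D(Z) = {7,9}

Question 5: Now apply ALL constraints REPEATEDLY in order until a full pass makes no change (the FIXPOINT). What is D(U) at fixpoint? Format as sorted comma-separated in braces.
pass 0 (initial): D(U)={3,4,5,6,7,8}
pass 1: U {3,4,5,6,7,8}->{}; X {3,6,8}->{}; Z {3,4,5,7,9}->{}
pass 2: no change
Fixpoint after 2 passes: D(U) = {}

Answer: {}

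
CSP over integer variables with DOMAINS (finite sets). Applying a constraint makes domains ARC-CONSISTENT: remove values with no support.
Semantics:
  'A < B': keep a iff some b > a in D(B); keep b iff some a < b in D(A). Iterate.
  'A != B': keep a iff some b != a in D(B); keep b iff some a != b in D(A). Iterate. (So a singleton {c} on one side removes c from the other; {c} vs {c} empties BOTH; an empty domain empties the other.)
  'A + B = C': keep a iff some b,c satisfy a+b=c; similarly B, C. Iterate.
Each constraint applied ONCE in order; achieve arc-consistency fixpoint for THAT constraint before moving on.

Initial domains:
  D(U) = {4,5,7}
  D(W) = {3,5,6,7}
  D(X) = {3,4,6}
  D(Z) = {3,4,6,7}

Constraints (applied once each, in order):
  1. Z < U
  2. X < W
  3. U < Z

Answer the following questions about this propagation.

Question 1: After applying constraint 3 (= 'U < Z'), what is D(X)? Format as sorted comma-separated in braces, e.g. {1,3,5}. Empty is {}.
Constraint 1 (Z < U) on D(Z)={3,4,6,7} D(U)={4,5,7}: Z {3,4,6,7}->{3,4,6}
Constraint 2 (X < W) on D(X)={3,4,6} D(W)={3,5,6,7}: W {3,5,6,7}->{5,6,7}
Constraint 3 (U < Z) on D(U)={4,5,7} D(Z)={3,4,6}: U {4,5,7}->{4,5}; Z {3,4,6}->{6}
So after constraint 3: D(X) = {3,4,6}

Answer: {3,4,6}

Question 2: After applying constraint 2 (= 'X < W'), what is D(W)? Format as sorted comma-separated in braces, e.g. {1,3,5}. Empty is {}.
Constraint 1 (Z < U) on D(Z)={3,4,6,7} D(U)={4,5,7}: Z {3,4,6,7}->{3,4,6}
Constraint 2 (X < W) on D(X)={3,4,6} D(W)={3,5,6,7}: W {3,5,6,7}->{5,6,7}
So after constraint 2: D(W) = {5,6,7}

Answer: {5,6,7}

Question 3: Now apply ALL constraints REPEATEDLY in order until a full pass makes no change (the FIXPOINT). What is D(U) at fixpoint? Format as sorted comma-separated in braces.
pass 0 (initial): D(U)={4,5,7}
pass 1: U {4,5,7}->{4,5}; W {3,5,6,7}->{5,6,7}; Z {3,4,6,7}->{6}
pass 2: U {4,5}->{}; Z {6}->{}
pass 3: no change
Fixpoint after 3 passes: D(U) = {}

Answer: {}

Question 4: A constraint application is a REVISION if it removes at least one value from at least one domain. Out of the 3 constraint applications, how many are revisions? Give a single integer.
Answer: 3

Derivation:
Constraint 1 (Z < U) on D(Z)={3,4,6,7} D(U)={4,5,7}: Z {3,4,6,7}->{3,4,6} => REVISION
Constraint 2 (X < W) on D(X)={3,4,6} D(W)={3,5,6,7}: W {3,5,6,7}->{5,6,7} => REVISION
Constraint 3 (U < Z) on D(U)={4,5,7} D(Z)={3,4,6}: U {4,5,7}->{4,5}; Z {3,4,6}->{6} => REVISION
Total revisions = 3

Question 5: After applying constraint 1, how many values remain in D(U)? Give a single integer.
Answer: 3

Derivation:
Constraint 1 (Z < U) on D(Z)={3,4,6,7} D(U)={4,5,7}: Z {3,4,6,7}->{3,4,6}
So after constraint 1: D(U)={4,5,7}, size = 3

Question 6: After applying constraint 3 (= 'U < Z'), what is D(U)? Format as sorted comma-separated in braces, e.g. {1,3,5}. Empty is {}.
Constraint 1 (Z < U) on D(Z)={3,4,6,7} D(U)={4,5,7}: Z {3,4,6,7}->{3,4,6}
Constraint 2 (X < W) on D(X)={3,4,6} D(W)={3,5,6,7}: W {3,5,6,7}->{5,6,7}
Constraint 3 (U < Z) on D(U)={4,5,7} D(Z)={3,4,6}: U {4,5,7}->{4,5}; Z {3,4,6}->{6}
So after constraint 3: D(U) = {4,5}

Answer: {4,5}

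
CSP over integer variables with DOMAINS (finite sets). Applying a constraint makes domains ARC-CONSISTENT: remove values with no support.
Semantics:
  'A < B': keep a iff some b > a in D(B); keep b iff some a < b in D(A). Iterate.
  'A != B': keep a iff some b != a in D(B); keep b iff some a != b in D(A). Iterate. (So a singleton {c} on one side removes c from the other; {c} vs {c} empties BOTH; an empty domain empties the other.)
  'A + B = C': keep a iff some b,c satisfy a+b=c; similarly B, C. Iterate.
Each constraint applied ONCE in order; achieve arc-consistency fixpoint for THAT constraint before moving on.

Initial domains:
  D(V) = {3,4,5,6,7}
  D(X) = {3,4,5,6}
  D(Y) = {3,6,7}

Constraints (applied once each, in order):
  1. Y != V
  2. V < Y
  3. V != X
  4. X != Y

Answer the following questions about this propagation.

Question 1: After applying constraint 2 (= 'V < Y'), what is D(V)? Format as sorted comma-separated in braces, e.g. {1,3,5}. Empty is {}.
Constraint 1 (Y != V) on D(Y)={3,6,7} D(V)={3,4,5,6,7}: no change
Constraint 2 (V < Y) on D(V)={3,4,5,6,7} D(Y)={3,6,7}: V {3,4,5,6,7}->{3,4,5,6}; Y {3,6,7}->{6,7}
So after constraint 2: D(V) = {3,4,5,6}

Answer: {3,4,5,6}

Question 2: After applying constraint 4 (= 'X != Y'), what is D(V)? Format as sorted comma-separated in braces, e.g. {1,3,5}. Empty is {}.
Constraint 1 (Y != V) on D(Y)={3,6,7} D(V)={3,4,5,6,7}: no change
Constraint 2 (V < Y) on D(V)={3,4,5,6,7} D(Y)={3,6,7}: V {3,4,5,6,7}->{3,4,5,6}; Y {3,6,7}->{6,7}
Constraint 3 (V != X) on D(V)={3,4,5,6} D(X)={3,4,5,6}: no change
Constraint 4 (X != Y) on D(X)={3,4,5,6} D(Y)={6,7}: no change
So after constraint 4: D(V) = {3,4,5,6}

Answer: {3,4,5,6}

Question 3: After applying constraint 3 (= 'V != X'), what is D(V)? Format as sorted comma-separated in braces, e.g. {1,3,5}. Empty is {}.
Constraint 1 (Y != V) on D(Y)={3,6,7} D(V)={3,4,5,6,7}: no change
Constraint 2 (V < Y) on D(V)={3,4,5,6,7} D(Y)={3,6,7}: V {3,4,5,6,7}->{3,4,5,6}; Y {3,6,7}->{6,7}
Constraint 3 (V != X) on D(V)={3,4,5,6} D(X)={3,4,5,6}: no change
So after constraint 3: D(V) = {3,4,5,6}

Answer: {3,4,5,6}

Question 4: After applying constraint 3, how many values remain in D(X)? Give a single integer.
Constraint 1 (Y != V) on D(Y)={3,6,7} D(V)={3,4,5,6,7}: no change
Constraint 2 (V < Y) on D(V)={3,4,5,6,7} D(Y)={3,6,7}: V {3,4,5,6,7}->{3,4,5,6}; Y {3,6,7}->{6,7}
Constraint 3 (V != X) on D(V)={3,4,5,6} D(X)={3,4,5,6}: no change
So after constraint 3: D(X)={3,4,5,6}, size = 4

Answer: 4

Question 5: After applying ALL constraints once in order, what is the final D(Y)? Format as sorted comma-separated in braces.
Answer: {6,7}

Derivation:
Constraint 1 (Y != V) on D(Y)={3,6,7} D(V)={3,4,5,6,7}: no change
Constraint 2 (V < Y) on D(V)={3,4,5,6,7} D(Y)={3,6,7}: V {3,4,5,6,7}->{3,4,5,6}; Y {3,6,7}->{6,7}
Constraint 3 (V != X) on D(V)={3,4,5,6} D(X)={3,4,5,6}: no change
Constraint 4 (X != Y) on D(X)={3,4,5,6} D(Y)={6,7}: no change
So after all 4 constraints: D(Y) = {6,7}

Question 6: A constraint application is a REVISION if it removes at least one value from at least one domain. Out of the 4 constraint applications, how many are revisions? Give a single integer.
Answer: 1

Derivation:
Constraint 1 (Y != V) on D(Y)={3,6,7} D(V)={3,4,5,6,7}: no change => not a revision
Constraint 2 (V < Y) on D(V)={3,4,5,6,7} D(Y)={3,6,7}: V {3,4,5,6,7}->{3,4,5,6}; Y {3,6,7}->{6,7} => REVISION
Constraint 3 (V != X) on D(V)={3,4,5,6} D(X)={3,4,5,6}: no change => not a revision
Constraint 4 (X != Y) on D(X)={3,4,5,6} D(Y)={6,7}: no change => not a revision
Total revisions = 1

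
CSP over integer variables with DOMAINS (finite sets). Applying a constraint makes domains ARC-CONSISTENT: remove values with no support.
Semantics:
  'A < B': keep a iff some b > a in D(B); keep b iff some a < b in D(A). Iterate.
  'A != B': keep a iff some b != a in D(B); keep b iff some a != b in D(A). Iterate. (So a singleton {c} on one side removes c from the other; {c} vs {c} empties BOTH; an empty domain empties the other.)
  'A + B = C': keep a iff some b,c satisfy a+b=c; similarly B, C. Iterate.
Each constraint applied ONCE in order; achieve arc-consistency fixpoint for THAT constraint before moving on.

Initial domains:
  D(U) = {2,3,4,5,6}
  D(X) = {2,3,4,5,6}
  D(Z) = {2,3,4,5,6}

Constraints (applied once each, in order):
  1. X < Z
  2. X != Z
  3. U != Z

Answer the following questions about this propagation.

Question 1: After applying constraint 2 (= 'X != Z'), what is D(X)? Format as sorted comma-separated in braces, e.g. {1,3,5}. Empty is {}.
Constraint 1 (X < Z) on D(X)={2,3,4,5,6} D(Z)={2,3,4,5,6}: X {2,3,4,5,6}->{2,3,4,5}; Z {2,3,4,5,6}->{3,4,5,6}
Constraint 2 (X != Z) on D(X)={2,3,4,5} D(Z)={3,4,5,6}: no change
So after constraint 2: D(X) = {2,3,4,5}

Answer: {2,3,4,5}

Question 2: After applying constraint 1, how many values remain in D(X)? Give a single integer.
Constraint 1 (X < Z) on D(X)={2,3,4,5,6} D(Z)={2,3,4,5,6}: X {2,3,4,5,6}->{2,3,4,5}; Z {2,3,4,5,6}->{3,4,5,6}
So after constraint 1: D(X)={2,3,4,5}, size = 4

Answer: 4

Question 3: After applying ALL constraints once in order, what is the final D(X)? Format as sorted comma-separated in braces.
Constraint 1 (X < Z) on D(X)={2,3,4,5,6} D(Z)={2,3,4,5,6}: X {2,3,4,5,6}->{2,3,4,5}; Z {2,3,4,5,6}->{3,4,5,6}
Constraint 2 (X != Z) on D(X)={2,3,4,5} D(Z)={3,4,5,6}: no change
Constraint 3 (U != Z) on D(U)={2,3,4,5,6} D(Z)={3,4,5,6}: no change
So after all 3 constraints: D(X) = {2,3,4,5}

Answer: {2,3,4,5}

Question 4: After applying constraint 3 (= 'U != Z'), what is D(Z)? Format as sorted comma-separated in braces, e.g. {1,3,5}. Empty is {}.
Answer: {3,4,5,6}

Derivation:
Constraint 1 (X < Z) on D(X)={2,3,4,5,6} D(Z)={2,3,4,5,6}: X {2,3,4,5,6}->{2,3,4,5}; Z {2,3,4,5,6}->{3,4,5,6}
Constraint 2 (X != Z) on D(X)={2,3,4,5} D(Z)={3,4,5,6}: no change
Constraint 3 (U != Z) on D(U)={2,3,4,5,6} D(Z)={3,4,5,6}: no change
So after constraint 3: D(Z) = {3,4,5,6}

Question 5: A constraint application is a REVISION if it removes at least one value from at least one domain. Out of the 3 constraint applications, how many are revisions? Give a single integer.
Answer: 1

Derivation:
Constraint 1 (X < Z) on D(X)={2,3,4,5,6} D(Z)={2,3,4,5,6}: X {2,3,4,5,6}->{2,3,4,5}; Z {2,3,4,5,6}->{3,4,5,6} => REVISION
Constraint 2 (X != Z) on D(X)={2,3,4,5} D(Z)={3,4,5,6}: no change => not a revision
Constraint 3 (U != Z) on D(U)={2,3,4,5,6} D(Z)={3,4,5,6}: no change => not a revision
Total revisions = 1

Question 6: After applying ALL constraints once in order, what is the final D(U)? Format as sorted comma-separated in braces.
Answer: {2,3,4,5,6}

Derivation:
Constraint 1 (X < Z) on D(X)={2,3,4,5,6} D(Z)={2,3,4,5,6}: X {2,3,4,5,6}->{2,3,4,5}; Z {2,3,4,5,6}->{3,4,5,6}
Constraint 2 (X != Z) on D(X)={2,3,4,5} D(Z)={3,4,5,6}: no change
Constraint 3 (U != Z) on D(U)={2,3,4,5,6} D(Z)={3,4,5,6}: no change
So after all 3 constraints: D(U) = {2,3,4,5,6}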